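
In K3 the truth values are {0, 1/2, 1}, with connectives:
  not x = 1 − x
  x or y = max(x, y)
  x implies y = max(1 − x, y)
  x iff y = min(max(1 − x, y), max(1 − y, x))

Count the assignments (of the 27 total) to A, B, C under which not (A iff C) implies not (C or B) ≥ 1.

8

value 1: 8 assignments (counts)
value 1/2: 15 assignments
value 0: 4 assignments
So 8 of the 27 assignments meet the threshold.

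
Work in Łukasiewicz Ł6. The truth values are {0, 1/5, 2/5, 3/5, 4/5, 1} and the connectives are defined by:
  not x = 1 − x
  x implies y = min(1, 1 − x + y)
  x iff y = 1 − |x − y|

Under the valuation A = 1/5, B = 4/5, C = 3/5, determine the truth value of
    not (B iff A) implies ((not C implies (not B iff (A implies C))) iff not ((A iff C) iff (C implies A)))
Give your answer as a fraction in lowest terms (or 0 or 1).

B iff A = 4/5 iff 1/5 = 2/5
not (B iff A) = not 2/5 = 3/5
not C = not 3/5 = 2/5
not B = not 4/5 = 1/5
A implies C = 1/5 implies 3/5 = 1
not B iff (A implies C) = 1/5 iff 1 = 1/5
not C implies (not B iff (A implies C)) = 2/5 implies 1/5 = 4/5
A iff C = 1/5 iff 3/5 = 3/5
C implies A = 3/5 implies 1/5 = 3/5
(A iff C) iff (C implies A) = 3/5 iff 3/5 = 1
not ((A iff C) iff (C implies A)) = not 1 = 0
(not C implies (not B iff (A implies C))) iff not ((A iff C) iff (C implies A)) = 4/5 iff 0 = 1/5
not (B iff A) implies ((not C implies (not B iff (A implies C))) iff not ((A iff C) iff (C implies A))) = 3/5 implies 1/5 = 3/5

3/5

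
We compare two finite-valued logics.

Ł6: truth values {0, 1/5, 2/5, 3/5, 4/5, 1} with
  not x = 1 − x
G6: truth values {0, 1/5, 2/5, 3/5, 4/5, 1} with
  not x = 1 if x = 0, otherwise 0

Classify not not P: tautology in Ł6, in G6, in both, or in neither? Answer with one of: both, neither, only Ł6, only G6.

neither

In Ł6: at P = 0 the value is 0 — not a tautology.
In G6: at P = 0 the value is 0 — not a tautology.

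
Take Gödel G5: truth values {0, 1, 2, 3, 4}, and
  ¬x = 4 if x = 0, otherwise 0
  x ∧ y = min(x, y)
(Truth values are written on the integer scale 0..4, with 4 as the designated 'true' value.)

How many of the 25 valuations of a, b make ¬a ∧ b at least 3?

2

value 4: 1 assignment (counts)
value 3: 1 assignment (counts)
value 2: 1 assignment
value 1: 1 assignment
value 0: 21 assignments
So 2 of the 25 assignments meet the threshold.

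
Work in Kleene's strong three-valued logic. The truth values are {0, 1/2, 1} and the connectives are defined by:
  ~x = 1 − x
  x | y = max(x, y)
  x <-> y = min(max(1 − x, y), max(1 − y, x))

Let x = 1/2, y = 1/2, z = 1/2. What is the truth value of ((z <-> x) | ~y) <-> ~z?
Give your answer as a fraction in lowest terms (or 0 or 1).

1/2

z <-> x = 1/2 <-> 1/2 = 1/2
~y = ~1/2 = 1/2
(z <-> x) | ~y = 1/2 | 1/2 = 1/2
~z = ~1/2 = 1/2
((z <-> x) | ~y) <-> ~z = 1/2 <-> 1/2 = 1/2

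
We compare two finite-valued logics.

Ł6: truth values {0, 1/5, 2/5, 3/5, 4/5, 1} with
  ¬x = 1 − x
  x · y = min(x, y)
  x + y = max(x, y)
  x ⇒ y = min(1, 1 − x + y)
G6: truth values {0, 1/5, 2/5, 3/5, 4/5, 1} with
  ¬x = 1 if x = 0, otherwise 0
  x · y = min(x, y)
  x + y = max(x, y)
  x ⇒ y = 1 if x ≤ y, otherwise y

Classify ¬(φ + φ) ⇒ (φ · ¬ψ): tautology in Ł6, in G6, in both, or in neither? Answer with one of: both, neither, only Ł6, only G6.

In Ł6: at φ = 0, ψ = 0 the value is 0 — not a tautology.
In G6: at φ = 0, ψ = 0 the value is 0 — not a tautology.

neither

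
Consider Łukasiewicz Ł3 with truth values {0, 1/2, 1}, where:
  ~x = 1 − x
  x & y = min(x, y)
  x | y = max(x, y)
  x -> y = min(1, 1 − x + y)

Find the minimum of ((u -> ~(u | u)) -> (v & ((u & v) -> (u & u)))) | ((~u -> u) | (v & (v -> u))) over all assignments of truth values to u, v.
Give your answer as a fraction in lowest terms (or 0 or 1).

Take u = 0, v = 0:
u | u = 0 | 0 = 0
~(u | u) = ~0 = 1
u -> ~(u | u) = 0 -> 1 = 1
u & v = 0 & 0 = 0
u & u = 0 & 0 = 0
(u & v) -> (u & u) = 0 -> 0 = 1
v & ((u & v) -> (u & u)) = 0 & 1 = 0
(u -> ~(u | u)) -> (v & ((u & v) -> (u & u))) = 1 -> 0 = 0
~u = ~0 = 1
~u -> u = 1 -> 0 = 0
v -> u = 0 -> 0 = 1
v & (v -> u) = 0 & 1 = 0
(~u -> u) | (v & (v -> u)) = 0 | 0 = 0
((u -> ~(u | u)) -> (v & ((u & v) -> (u & u)))) | ((~u -> u) | (v & (v -> u))) = 0 | 0 = 0
No assignment yields a value below 0, so this is the minimum.

0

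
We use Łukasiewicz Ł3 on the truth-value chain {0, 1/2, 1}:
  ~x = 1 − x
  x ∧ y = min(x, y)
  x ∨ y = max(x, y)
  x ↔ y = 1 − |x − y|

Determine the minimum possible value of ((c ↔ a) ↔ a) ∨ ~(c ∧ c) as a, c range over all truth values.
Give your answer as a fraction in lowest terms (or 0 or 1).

1/2

Take a = 0, c = 1/2:
c ↔ a = 1/2 ↔ 0 = 1/2
(c ↔ a) ↔ a = 1/2 ↔ 0 = 1/2
c ∧ c = 1/2 ∧ 1/2 = 1/2
~(c ∧ c) = ~1/2 = 1/2
((c ↔ a) ↔ a) ∨ ~(c ∧ c) = 1/2 ∨ 1/2 = 1/2
No assignment yields a value below 1/2, so this is the minimum.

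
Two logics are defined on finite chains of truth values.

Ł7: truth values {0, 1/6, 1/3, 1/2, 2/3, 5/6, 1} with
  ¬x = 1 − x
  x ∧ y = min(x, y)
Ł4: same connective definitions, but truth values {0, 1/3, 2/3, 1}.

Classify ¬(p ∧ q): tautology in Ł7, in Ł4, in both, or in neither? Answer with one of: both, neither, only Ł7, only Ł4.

In Ł7: at p = 1/6, q = 1/6 the value is 5/6 — not a tautology.
In Ł4: at p = 1/3, q = 1/3 the value is 2/3 — not a tautology.

neither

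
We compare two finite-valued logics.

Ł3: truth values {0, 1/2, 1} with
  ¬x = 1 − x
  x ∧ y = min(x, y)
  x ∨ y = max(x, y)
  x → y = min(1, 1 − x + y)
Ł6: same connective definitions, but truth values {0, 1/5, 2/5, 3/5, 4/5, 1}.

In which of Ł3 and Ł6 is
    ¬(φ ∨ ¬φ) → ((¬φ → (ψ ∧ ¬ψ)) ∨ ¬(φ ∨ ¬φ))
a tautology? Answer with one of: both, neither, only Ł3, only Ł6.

both

In Ł3: every assignment gives 1 — tautology.
In Ł6: every assignment gives 1 — tautology.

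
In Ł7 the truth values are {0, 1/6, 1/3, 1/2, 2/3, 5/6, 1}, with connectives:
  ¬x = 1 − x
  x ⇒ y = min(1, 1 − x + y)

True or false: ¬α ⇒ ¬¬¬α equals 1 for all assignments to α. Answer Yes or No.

α = 0 ↦ 1
α = 1/6 ↦ 1
α = 1/3 ↦ 1
α = 1/2 ↦ 1
α = 2/3 ↦ 1
α = 5/6 ↦ 1
α = 1 ↦ 1
Every assignment gives a value ≥ 1.

Yes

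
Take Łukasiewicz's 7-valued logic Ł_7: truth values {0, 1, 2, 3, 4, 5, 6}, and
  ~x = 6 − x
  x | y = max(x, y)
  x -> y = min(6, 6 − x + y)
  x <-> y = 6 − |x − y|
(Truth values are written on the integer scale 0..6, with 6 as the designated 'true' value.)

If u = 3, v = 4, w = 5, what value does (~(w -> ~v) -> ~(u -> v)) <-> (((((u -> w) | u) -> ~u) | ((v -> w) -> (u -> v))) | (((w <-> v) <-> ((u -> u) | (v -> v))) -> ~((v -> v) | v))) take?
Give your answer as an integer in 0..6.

~v = ~4 = 2
w -> ~v = 5 -> 2 = 3
~(w -> ~v) = ~3 = 3
u -> v = 3 -> 4 = 6
~(u -> v) = ~6 = 0
~(w -> ~v) -> ~(u -> v) = 3 -> 0 = 3
u -> w = 3 -> 5 = 6
(u -> w) | u = 6 | 3 = 6
~u = ~3 = 3
((u -> w) | u) -> ~u = 6 -> 3 = 3
v -> w = 4 -> 5 = 6
u -> v = 3 -> 4 = 6
(v -> w) -> (u -> v) = 6 -> 6 = 6
(((u -> w) | u) -> ~u) | ((v -> w) -> (u -> v)) = 3 | 6 = 6
w <-> v = 5 <-> 4 = 5
u -> u = 3 -> 3 = 6
v -> v = 4 -> 4 = 6
(u -> u) | (v -> v) = 6 | 6 = 6
(w <-> v) <-> ((u -> u) | (v -> v)) = 5 <-> 6 = 5
v -> v = 4 -> 4 = 6
(v -> v) | v = 6 | 4 = 6
~((v -> v) | v) = ~6 = 0
((w <-> v) <-> ((u -> u) | (v -> v))) -> ~((v -> v) | v) = 5 -> 0 = 1
((((u -> w) | u) -> ~u) | ((v -> w) -> (u -> v))) | (((w <-> v) <-> ((u -> u) | (v -> v))) -> ~((v -> v) | v)) = 6 | 1 = 6
(~(w -> ~v) -> ~(u -> v)) <-> (((((u -> w) | u) -> ~u) | ((v -> w) -> (u -> v))) | (((w <-> v) <-> ((u -> u) | (v -> v))) -> ~((v -> v) | v))) = 3 <-> 6 = 3

3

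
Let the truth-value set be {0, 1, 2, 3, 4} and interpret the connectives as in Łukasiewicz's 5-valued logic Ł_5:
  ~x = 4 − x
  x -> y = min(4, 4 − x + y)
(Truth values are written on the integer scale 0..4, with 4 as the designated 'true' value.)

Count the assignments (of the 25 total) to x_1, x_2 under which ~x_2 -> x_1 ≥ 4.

15

value 4: 15 assignments (counts)
value 3: 4 assignments
value 2: 3 assignments
value 1: 2 assignments
value 0: 1 assignment
So 15 of the 25 assignments meet the threshold.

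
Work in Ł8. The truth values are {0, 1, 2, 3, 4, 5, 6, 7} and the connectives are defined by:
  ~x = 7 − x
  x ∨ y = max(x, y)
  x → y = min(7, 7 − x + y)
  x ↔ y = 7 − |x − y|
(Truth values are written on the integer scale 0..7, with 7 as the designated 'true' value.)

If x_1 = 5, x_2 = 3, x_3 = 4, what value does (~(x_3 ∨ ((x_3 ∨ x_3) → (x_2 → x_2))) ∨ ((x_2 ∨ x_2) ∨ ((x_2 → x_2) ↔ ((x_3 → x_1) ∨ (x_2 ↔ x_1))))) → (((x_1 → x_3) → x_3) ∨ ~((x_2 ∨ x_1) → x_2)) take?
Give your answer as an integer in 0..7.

x_3 ∨ x_3 = 4 ∨ 4 = 4
x_2 → x_2 = 3 → 3 = 7
(x_3 ∨ x_3) → (x_2 → x_2) = 4 → 7 = 7
x_3 ∨ ((x_3 ∨ x_3) → (x_2 → x_2)) = 4 ∨ 7 = 7
~(x_3 ∨ ((x_3 ∨ x_3) → (x_2 → x_2))) = ~7 = 0
x_2 ∨ x_2 = 3 ∨ 3 = 3
x_2 → x_2 = 3 → 3 = 7
x_3 → x_1 = 4 → 5 = 7
x_2 ↔ x_1 = 3 ↔ 5 = 5
(x_3 → x_1) ∨ (x_2 ↔ x_1) = 7 ∨ 5 = 7
(x_2 → x_2) ↔ ((x_3 → x_1) ∨ (x_2 ↔ x_1)) = 7 ↔ 7 = 7
(x_2 ∨ x_2) ∨ ((x_2 → x_2) ↔ ((x_3 → x_1) ∨ (x_2 ↔ x_1))) = 3 ∨ 7 = 7
~(x_3 ∨ ((x_3 ∨ x_3) → (x_2 → x_2))) ∨ ((x_2 ∨ x_2) ∨ ((x_2 → x_2) ↔ ((x_3 → x_1) ∨ (x_2 ↔ x_1)))) = 0 ∨ 7 = 7
x_1 → x_3 = 5 → 4 = 6
(x_1 → x_3) → x_3 = 6 → 4 = 5
x_2 ∨ x_1 = 3 ∨ 5 = 5
(x_2 ∨ x_1) → x_2 = 5 → 3 = 5
~((x_2 ∨ x_1) → x_2) = ~5 = 2
((x_1 → x_3) → x_3) ∨ ~((x_2 ∨ x_1) → x_2) = 5 ∨ 2 = 5
(~(x_3 ∨ ((x_3 ∨ x_3) → (x_2 → x_2))) ∨ ((x_2 ∨ x_2) ∨ ((x_2 → x_2) ↔ ((x_3 → x_1) ∨ (x_2 ↔ x_1))))) → (((x_1 → x_3) → x_3) ∨ ~((x_2 ∨ x_1) → x_2)) = 7 → 5 = 5

5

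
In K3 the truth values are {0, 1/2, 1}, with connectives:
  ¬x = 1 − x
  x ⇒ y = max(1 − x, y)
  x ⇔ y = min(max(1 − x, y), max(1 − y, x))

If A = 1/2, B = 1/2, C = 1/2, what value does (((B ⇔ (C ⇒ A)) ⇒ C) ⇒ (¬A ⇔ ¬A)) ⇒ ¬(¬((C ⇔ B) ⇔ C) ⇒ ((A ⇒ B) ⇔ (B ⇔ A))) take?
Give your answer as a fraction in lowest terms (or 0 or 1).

C ⇒ A = 1/2 ⇒ 1/2 = 1/2
B ⇔ (C ⇒ A) = 1/2 ⇔ 1/2 = 1/2
(B ⇔ (C ⇒ A)) ⇒ C = 1/2 ⇒ 1/2 = 1/2
¬A = ¬1/2 = 1/2
¬A = ¬1/2 = 1/2
¬A ⇔ ¬A = 1/2 ⇔ 1/2 = 1/2
((B ⇔ (C ⇒ A)) ⇒ C) ⇒ (¬A ⇔ ¬A) = 1/2 ⇒ 1/2 = 1/2
C ⇔ B = 1/2 ⇔ 1/2 = 1/2
(C ⇔ B) ⇔ C = 1/2 ⇔ 1/2 = 1/2
¬((C ⇔ B) ⇔ C) = ¬1/2 = 1/2
A ⇒ B = 1/2 ⇒ 1/2 = 1/2
B ⇔ A = 1/2 ⇔ 1/2 = 1/2
(A ⇒ B) ⇔ (B ⇔ A) = 1/2 ⇔ 1/2 = 1/2
¬((C ⇔ B) ⇔ C) ⇒ ((A ⇒ B) ⇔ (B ⇔ A)) = 1/2 ⇒ 1/2 = 1/2
¬(¬((C ⇔ B) ⇔ C) ⇒ ((A ⇒ B) ⇔ (B ⇔ A))) = ¬1/2 = 1/2
(((B ⇔ (C ⇒ A)) ⇒ C) ⇒ (¬A ⇔ ¬A)) ⇒ ¬(¬((C ⇔ B) ⇔ C) ⇒ ((A ⇒ B) ⇔ (B ⇔ A))) = 1/2 ⇒ 1/2 = 1/2

1/2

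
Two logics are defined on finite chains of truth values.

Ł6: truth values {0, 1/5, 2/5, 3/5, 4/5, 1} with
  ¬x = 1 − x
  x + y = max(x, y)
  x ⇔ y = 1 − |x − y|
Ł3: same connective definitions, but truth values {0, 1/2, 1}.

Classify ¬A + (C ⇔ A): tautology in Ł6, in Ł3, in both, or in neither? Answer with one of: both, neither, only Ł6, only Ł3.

neither

In Ł6: at A = 1/5, C = 0 the value is 4/5 — not a tautology.
In Ł3: at A = 1/2, C = 0 the value is 1/2 — not a tautology.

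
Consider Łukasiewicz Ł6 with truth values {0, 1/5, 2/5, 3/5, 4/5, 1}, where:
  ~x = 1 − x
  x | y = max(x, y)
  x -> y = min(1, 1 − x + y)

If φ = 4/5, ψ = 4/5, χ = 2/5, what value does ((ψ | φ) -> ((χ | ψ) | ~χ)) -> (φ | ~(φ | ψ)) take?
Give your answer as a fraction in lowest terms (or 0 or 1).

ψ | φ = 4/5 | 4/5 = 4/5
χ | ψ = 2/5 | 4/5 = 4/5
~χ = ~2/5 = 3/5
(χ | ψ) | ~χ = 4/5 | 3/5 = 4/5
(ψ | φ) -> ((χ | ψ) | ~χ) = 4/5 -> 4/5 = 1
φ | ψ = 4/5 | 4/5 = 4/5
~(φ | ψ) = ~4/5 = 1/5
φ | ~(φ | ψ) = 4/5 | 1/5 = 4/5
((ψ | φ) -> ((χ | ψ) | ~χ)) -> (φ | ~(φ | ψ)) = 1 -> 4/5 = 4/5

4/5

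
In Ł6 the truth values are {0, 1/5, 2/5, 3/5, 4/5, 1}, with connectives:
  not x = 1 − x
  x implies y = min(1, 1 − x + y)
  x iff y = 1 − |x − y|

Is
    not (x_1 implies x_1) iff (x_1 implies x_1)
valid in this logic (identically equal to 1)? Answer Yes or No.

No

Counterexample: take x_1 = 0.
x_1 implies x_1 = 0 implies 0 = 1
not (x_1 implies x_1) = not 1 = 0
x_1 implies x_1 = 0 implies 0 = 1
not (x_1 implies x_1) iff (x_1 implies x_1) = 0 iff 1 = 0
This gives 0 ≠ 1.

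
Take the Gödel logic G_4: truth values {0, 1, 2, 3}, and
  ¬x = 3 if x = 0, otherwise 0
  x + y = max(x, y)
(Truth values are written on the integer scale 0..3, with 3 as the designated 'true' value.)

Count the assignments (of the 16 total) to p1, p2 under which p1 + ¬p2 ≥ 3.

7

p1 = 0, p2 = 0 ↦ 3  ≥
p1 = 0, p2 = 1 ↦ 0  <
p1 = 0, p2 = 2 ↦ 0  <
p1 = 0, p2 = 3 ↦ 0  <
p1 = 1, p2 = 0 ↦ 3  ≥
p1 = 1, p2 = 1 ↦ 1  <
p1 = 1, p2 = 2 ↦ 1  <
p1 = 1, p2 = 3 ↦ 1  <
p1 = 2, p2 = 0 ↦ 3  ≥
p1 = 2, p2 = 1 ↦ 2  <
p1 = 2, p2 = 2 ↦ 2  <
p1 = 2, p2 = 3 ↦ 2  <
p1 = 3, p2 = 0 ↦ 3  ≥
p1 = 3, p2 = 1 ↦ 3  ≥
p1 = 3, p2 = 2 ↦ 3  ≥
p1 = 3, p2 = 3 ↦ 3  ≥
So 7 of the 16 assignments meet the threshold.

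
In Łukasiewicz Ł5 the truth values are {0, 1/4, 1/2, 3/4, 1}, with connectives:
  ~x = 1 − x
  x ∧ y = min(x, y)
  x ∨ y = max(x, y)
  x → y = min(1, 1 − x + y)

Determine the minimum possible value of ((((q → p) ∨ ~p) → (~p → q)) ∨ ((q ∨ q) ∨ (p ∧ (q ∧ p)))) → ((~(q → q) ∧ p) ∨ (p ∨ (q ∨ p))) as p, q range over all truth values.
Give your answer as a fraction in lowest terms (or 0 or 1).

1/2

Take p = 1/4, q = 1/2:
q → p = 1/2 → 1/4 = 3/4
~p = ~1/4 = 3/4
(q → p) ∨ ~p = 3/4 ∨ 3/4 = 3/4
~p = ~1/4 = 3/4
~p → q = 3/4 → 1/2 = 3/4
((q → p) ∨ ~p) → (~p → q) = 3/4 → 3/4 = 1
q ∨ q = 1/2 ∨ 1/2 = 1/2
q ∧ p = 1/2 ∧ 1/4 = 1/4
p ∧ (q ∧ p) = 1/4 ∧ 1/4 = 1/4
(q ∨ q) ∨ (p ∧ (q ∧ p)) = 1/2 ∨ 1/4 = 1/2
(((q → p) ∨ ~p) → (~p → q)) ∨ ((q ∨ q) ∨ (p ∧ (q ∧ p))) = 1 ∨ 1/2 = 1
q → q = 1/2 → 1/2 = 1
~(q → q) = ~1 = 0
~(q → q) ∧ p = 0 ∧ 1/4 = 0
q ∨ p = 1/2 ∨ 1/4 = 1/2
p ∨ (q ∨ p) = 1/4 ∨ 1/2 = 1/2
(~(q → q) ∧ p) ∨ (p ∨ (q ∨ p)) = 0 ∨ 1/2 = 1/2
((((q → p) ∨ ~p) → (~p → q)) ∨ ((q ∨ q) ∨ (p ∧ (q ∧ p)))) → ((~(q → q) ∧ p) ∨ (p ∨ (q ∨ p))) = 1 → 1/2 = 1/2
No assignment yields a value below 1/2, so this is the minimum.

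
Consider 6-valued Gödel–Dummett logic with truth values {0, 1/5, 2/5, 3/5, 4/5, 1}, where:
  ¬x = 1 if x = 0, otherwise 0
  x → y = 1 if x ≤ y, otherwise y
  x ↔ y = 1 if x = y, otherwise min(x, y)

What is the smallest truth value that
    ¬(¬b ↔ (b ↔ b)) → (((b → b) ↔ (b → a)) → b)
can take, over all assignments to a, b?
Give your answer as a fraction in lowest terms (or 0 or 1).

Take a = 1/5, b = 1/5:
¬b = ¬1/5 = 0
b ↔ b = 1/5 ↔ 1/5 = 1
¬b ↔ (b ↔ b) = 0 ↔ 1 = 0
¬(¬b ↔ (b ↔ b)) = ¬0 = 1
b → b = 1/5 → 1/5 = 1
b → a = 1/5 → 1/5 = 1
(b → b) ↔ (b → a) = 1 ↔ 1 = 1
((b → b) ↔ (b → a)) → b = 1 → 1/5 = 1/5
¬(¬b ↔ (b ↔ b)) → (((b → b) ↔ (b → a)) → b) = 1 → 1/5 = 1/5
No assignment yields a value below 1/5, so this is the minimum.

1/5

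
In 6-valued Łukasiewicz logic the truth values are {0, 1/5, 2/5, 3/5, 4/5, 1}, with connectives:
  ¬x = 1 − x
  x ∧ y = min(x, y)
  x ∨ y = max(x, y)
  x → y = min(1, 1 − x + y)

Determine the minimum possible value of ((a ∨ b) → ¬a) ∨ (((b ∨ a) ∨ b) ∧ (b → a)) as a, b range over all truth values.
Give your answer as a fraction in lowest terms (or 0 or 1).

3/5

Take a = 2/5, b = 1:
a ∨ b = 2/5 ∨ 1 = 1
¬a = ¬2/5 = 3/5
(a ∨ b) → ¬a = 1 → 3/5 = 3/5
b ∨ a = 1 ∨ 2/5 = 1
(b ∨ a) ∨ b = 1 ∨ 1 = 1
b → a = 1 → 2/5 = 2/5
((b ∨ a) ∨ b) ∧ (b → a) = 1 ∧ 2/5 = 2/5
((a ∨ b) → ¬a) ∨ (((b ∨ a) ∨ b) ∧ (b → a)) = 3/5 ∨ 2/5 = 3/5
No assignment yields a value below 3/5, so this is the minimum.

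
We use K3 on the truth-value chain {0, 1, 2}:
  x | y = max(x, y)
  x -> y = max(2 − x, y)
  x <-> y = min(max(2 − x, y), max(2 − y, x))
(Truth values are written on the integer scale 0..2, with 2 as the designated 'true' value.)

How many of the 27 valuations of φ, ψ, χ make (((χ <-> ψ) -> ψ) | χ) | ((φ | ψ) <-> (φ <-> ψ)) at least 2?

value 2: 15 assignments (counts)
value 1: 10 assignments
value 0: 2 assignments
So 15 of the 27 assignments meet the threshold.

15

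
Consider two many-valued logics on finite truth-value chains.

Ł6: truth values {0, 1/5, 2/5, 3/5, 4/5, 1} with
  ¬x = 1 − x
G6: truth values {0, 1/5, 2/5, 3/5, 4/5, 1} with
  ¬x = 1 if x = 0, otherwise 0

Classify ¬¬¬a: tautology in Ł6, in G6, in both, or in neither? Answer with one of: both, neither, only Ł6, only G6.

neither

In Ł6: at a = 1/5 the value is 4/5 — not a tautology.
In G6: at a = 1/5 the value is 0 — not a tautology.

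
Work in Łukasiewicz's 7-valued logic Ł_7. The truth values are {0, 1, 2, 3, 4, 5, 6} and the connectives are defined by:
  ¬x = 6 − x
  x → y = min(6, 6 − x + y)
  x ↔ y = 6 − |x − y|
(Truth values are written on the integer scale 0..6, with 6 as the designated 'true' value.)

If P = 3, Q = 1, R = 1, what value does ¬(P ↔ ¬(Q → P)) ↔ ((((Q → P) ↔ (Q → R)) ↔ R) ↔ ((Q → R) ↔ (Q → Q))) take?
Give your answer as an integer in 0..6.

Q → P = 1 → 3 = 6
¬(Q → P) = ¬6 = 0
P ↔ ¬(Q → P) = 3 ↔ 0 = 3
¬(P ↔ ¬(Q → P)) = ¬3 = 3
Q → P = 1 → 3 = 6
Q → R = 1 → 1 = 6
(Q → P) ↔ (Q → R) = 6 ↔ 6 = 6
((Q → P) ↔ (Q → R)) ↔ R = 6 ↔ 1 = 1
Q → R = 1 → 1 = 6
Q → Q = 1 → 1 = 6
(Q → R) ↔ (Q → Q) = 6 ↔ 6 = 6
(((Q → P) ↔ (Q → R)) ↔ R) ↔ ((Q → R) ↔ (Q → Q)) = 1 ↔ 6 = 1
¬(P ↔ ¬(Q → P)) ↔ ((((Q → P) ↔ (Q → R)) ↔ R) ↔ ((Q → R) ↔ (Q → Q))) = 3 ↔ 1 = 4

4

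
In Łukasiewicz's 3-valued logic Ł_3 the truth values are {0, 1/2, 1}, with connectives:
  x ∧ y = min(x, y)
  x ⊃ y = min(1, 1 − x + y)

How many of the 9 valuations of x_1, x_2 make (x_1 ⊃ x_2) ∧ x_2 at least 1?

x_1 = 0, x_2 = 0 ↦ 0  <
x_1 = 0, x_2 = 1/2 ↦ 1/2  <
x_1 = 0, x_2 = 1 ↦ 1  ≥
x_1 = 1/2, x_2 = 0 ↦ 0  <
x_1 = 1/2, x_2 = 1/2 ↦ 1/2  <
x_1 = 1/2, x_2 = 1 ↦ 1  ≥
x_1 = 1, x_2 = 0 ↦ 0  <
x_1 = 1, x_2 = 1/2 ↦ 1/2  <
x_1 = 1, x_2 = 1 ↦ 1  ≥
So 3 of the 9 assignments meet the threshold.

3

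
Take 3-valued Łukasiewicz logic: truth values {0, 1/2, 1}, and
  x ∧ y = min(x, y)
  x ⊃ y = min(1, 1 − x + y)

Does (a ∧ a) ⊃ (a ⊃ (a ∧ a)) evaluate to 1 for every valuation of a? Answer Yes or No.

Yes

a = 0 ↦ 1
a = 1/2 ↦ 1
a = 1 ↦ 1
Every assignment gives a value ≥ 1.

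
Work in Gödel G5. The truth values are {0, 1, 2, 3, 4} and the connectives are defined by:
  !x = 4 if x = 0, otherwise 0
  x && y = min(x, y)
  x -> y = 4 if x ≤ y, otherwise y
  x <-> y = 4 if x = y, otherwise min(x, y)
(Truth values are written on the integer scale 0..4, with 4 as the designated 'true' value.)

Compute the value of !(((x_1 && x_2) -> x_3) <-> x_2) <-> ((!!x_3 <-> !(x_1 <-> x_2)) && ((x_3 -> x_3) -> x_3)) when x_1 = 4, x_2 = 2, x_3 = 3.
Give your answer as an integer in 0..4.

4

x_1 && x_2 = 4 && 2 = 2
(x_1 && x_2) -> x_3 = 2 -> 3 = 4
((x_1 && x_2) -> x_3) <-> x_2 = 4 <-> 2 = 2
!(((x_1 && x_2) -> x_3) <-> x_2) = !2 = 0
!x_3 = !3 = 0
!!x_3 = !0 = 4
x_1 <-> x_2 = 4 <-> 2 = 2
!(x_1 <-> x_2) = !2 = 0
!!x_3 <-> !(x_1 <-> x_2) = 4 <-> 0 = 0
x_3 -> x_3 = 3 -> 3 = 4
(x_3 -> x_3) -> x_3 = 4 -> 3 = 3
(!!x_3 <-> !(x_1 <-> x_2)) && ((x_3 -> x_3) -> x_3) = 0 && 3 = 0
!(((x_1 && x_2) -> x_3) <-> x_2) <-> ((!!x_3 <-> !(x_1 <-> x_2)) && ((x_3 -> x_3) -> x_3)) = 0 <-> 0 = 4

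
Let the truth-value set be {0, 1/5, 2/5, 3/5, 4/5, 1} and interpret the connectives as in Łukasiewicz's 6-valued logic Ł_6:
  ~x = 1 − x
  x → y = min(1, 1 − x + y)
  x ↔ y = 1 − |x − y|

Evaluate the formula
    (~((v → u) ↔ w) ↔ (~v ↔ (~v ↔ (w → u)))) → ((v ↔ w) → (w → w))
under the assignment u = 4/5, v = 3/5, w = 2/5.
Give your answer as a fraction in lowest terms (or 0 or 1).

1

v → u = 3/5 → 4/5 = 1
(v → u) ↔ w = 1 ↔ 2/5 = 2/5
~((v → u) ↔ w) = ~2/5 = 3/5
~v = ~3/5 = 2/5
~v = ~3/5 = 2/5
w → u = 2/5 → 4/5 = 1
~v ↔ (w → u) = 2/5 ↔ 1 = 2/5
~v ↔ (~v ↔ (w → u)) = 2/5 ↔ 2/5 = 1
~((v → u) ↔ w) ↔ (~v ↔ (~v ↔ (w → u))) = 3/5 ↔ 1 = 3/5
v ↔ w = 3/5 ↔ 2/5 = 4/5
w → w = 2/5 → 2/5 = 1
(v ↔ w) → (w → w) = 4/5 → 1 = 1
(~((v → u) ↔ w) ↔ (~v ↔ (~v ↔ (w → u)))) → ((v ↔ w) → (w → w)) = 3/5 → 1 = 1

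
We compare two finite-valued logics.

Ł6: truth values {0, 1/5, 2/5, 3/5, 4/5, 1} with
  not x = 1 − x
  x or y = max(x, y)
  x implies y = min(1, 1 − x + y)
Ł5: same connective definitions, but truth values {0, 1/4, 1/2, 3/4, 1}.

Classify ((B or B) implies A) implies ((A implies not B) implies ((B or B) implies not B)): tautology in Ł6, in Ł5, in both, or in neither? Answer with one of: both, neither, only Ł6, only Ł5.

both

In Ł6: every assignment gives 1 — tautology.
In Ł5: every assignment gives 1 — tautology.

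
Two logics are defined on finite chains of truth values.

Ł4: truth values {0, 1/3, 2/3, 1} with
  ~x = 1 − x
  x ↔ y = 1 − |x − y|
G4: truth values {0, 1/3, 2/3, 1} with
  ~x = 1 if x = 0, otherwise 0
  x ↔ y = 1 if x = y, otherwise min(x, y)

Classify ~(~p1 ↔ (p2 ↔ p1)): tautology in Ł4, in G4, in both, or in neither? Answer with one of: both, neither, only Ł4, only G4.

In Ł4: at p1 = 0, p2 = 0 the value is 0 — not a tautology.
In G4: at p1 = 0, p2 = 0 the value is 0 — not a tautology.

neither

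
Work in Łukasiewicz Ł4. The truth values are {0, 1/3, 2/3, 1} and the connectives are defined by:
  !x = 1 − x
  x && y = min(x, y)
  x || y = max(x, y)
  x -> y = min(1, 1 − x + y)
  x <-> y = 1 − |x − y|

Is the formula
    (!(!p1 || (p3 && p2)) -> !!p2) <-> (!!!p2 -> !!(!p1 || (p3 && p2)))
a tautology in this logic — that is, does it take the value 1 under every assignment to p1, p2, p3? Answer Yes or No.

At p1 = 1/3, p2 = 1, p3 = 2/3, for instance:
!p1 = !1/3 = 2/3
p3 && p2 = 2/3 && 1 = 2/3
!p1 || (p3 && p2) = 2/3 || 2/3 = 2/3
!(!p1 || (p3 && p2)) = !2/3 = 1/3
!p2 = !1 = 0
!!p2 = !0 = 1
!(!p1 || (p3 && p2)) -> !!p2 = 1/3 -> 1 = 1
!!!p2 = !1 = 0
!!(!p1 || (p3 && p2)) = !1/3 = 2/3
!!!p2 -> !!(!p1 || (p3 && p2)) = 0 -> 2/3 = 1
(!(!p1 || (p3 && p2)) -> !!p2) <-> (!!!p2 -> !!(!p1 || (p3 && p2))) = 1 <-> 1 = 1
and checking the remaining 63 assignments likewise gives ≥ 1 in every case.

Yes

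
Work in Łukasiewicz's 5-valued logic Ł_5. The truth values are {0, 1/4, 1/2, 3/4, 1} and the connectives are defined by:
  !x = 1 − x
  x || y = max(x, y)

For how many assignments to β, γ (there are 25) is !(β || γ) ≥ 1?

1

value 1: 1 assignment (counts)
value 3/4: 3 assignments
value 1/2: 5 assignments
value 1/4: 7 assignments
value 0: 9 assignments
So 1 of the 25 assignments meets the threshold.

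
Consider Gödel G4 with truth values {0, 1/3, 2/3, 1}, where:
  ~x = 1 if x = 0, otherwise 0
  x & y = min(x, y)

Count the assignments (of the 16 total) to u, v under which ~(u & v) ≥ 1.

7

u = 0, v = 0 ↦ 1  ≥
u = 0, v = 1/3 ↦ 1  ≥
u = 0, v = 2/3 ↦ 1  ≥
u = 0, v = 1 ↦ 1  ≥
u = 1/3, v = 0 ↦ 1  ≥
u = 1/3, v = 1/3 ↦ 0  <
u = 1/3, v = 2/3 ↦ 0  <
u = 1/3, v = 1 ↦ 0  <
u = 2/3, v = 0 ↦ 1  ≥
u = 2/3, v = 1/3 ↦ 0  <
u = 2/3, v = 2/3 ↦ 0  <
u = 2/3, v = 1 ↦ 0  <
u = 1, v = 0 ↦ 1  ≥
u = 1, v = 1/3 ↦ 0  <
u = 1, v = 2/3 ↦ 0  <
u = 1, v = 1 ↦ 0  <
So 7 of the 16 assignments meet the threshold.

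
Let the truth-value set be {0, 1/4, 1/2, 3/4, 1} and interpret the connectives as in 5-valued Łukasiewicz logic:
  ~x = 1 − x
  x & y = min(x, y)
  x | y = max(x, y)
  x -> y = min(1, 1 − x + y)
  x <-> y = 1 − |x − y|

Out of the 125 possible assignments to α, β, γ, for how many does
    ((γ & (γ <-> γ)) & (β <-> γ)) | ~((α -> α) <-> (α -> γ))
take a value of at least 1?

10

value 1: 10 assignments (counts)
value 3/4: 30 assignments
value 1/2: 45 assignments
value 1/4: 30 assignments
value 0: 10 assignments
So 10 of the 125 assignments meet the threshold.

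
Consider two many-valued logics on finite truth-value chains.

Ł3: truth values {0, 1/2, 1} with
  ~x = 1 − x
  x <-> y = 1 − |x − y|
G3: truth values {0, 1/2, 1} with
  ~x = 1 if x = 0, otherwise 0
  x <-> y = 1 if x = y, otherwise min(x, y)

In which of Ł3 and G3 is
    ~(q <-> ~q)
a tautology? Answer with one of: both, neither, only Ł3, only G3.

only G3

In Ł3: at q = 1/2 the value is 0 — not a tautology.
In G3: every assignment gives 1 — tautology.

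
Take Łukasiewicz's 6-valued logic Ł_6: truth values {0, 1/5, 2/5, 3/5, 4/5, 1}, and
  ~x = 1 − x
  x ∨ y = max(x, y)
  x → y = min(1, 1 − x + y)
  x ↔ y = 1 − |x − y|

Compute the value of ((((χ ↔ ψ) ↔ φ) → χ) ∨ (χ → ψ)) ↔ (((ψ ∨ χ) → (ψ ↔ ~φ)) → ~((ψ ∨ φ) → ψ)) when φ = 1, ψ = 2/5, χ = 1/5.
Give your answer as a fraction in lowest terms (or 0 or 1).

3/5

χ ↔ ψ = 1/5 ↔ 2/5 = 4/5
(χ ↔ ψ) ↔ φ = 4/5 ↔ 1 = 4/5
((χ ↔ ψ) ↔ φ) → χ = 4/5 → 1/5 = 2/5
χ → ψ = 1/5 → 2/5 = 1
(((χ ↔ ψ) ↔ φ) → χ) ∨ (χ → ψ) = 2/5 ∨ 1 = 1
ψ ∨ χ = 2/5 ∨ 1/5 = 2/5
~φ = ~1 = 0
ψ ↔ ~φ = 2/5 ↔ 0 = 3/5
(ψ ∨ χ) → (ψ ↔ ~φ) = 2/5 → 3/5 = 1
ψ ∨ φ = 2/5 ∨ 1 = 1
(ψ ∨ φ) → ψ = 1 → 2/5 = 2/5
~((ψ ∨ φ) → ψ) = ~2/5 = 3/5
((ψ ∨ χ) → (ψ ↔ ~φ)) → ~((ψ ∨ φ) → ψ) = 1 → 3/5 = 3/5
((((χ ↔ ψ) ↔ φ) → χ) ∨ (χ → ψ)) ↔ (((ψ ∨ χ) → (ψ ↔ ~φ)) → ~((ψ ∨ φ) → ψ)) = 1 ↔ 3/5 = 3/5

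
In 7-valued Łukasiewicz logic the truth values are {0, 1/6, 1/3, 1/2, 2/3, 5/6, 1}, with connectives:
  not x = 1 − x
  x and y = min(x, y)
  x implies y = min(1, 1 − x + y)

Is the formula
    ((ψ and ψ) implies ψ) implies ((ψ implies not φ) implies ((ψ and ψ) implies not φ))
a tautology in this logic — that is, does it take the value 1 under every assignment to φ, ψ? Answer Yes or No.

At φ = 1/2, ψ = 2/3, for instance:
ψ and ψ = 2/3 and 2/3 = 2/3
(ψ and ψ) implies ψ = 2/3 implies 2/3 = 1
not φ = not 1/2 = 1/2
ψ implies not φ = 2/3 implies 1/2 = 5/6
(ψ and ψ) implies not φ = 2/3 implies 1/2 = 5/6
(ψ implies not φ) implies ((ψ and ψ) implies not φ) = 5/6 implies 5/6 = 1
((ψ and ψ) implies ψ) implies ((ψ implies not φ) implies ((ψ and ψ) implies not φ)) = 1 implies 1 = 1
and checking the remaining 48 assignments likewise gives ≥ 1 in every case.

Yes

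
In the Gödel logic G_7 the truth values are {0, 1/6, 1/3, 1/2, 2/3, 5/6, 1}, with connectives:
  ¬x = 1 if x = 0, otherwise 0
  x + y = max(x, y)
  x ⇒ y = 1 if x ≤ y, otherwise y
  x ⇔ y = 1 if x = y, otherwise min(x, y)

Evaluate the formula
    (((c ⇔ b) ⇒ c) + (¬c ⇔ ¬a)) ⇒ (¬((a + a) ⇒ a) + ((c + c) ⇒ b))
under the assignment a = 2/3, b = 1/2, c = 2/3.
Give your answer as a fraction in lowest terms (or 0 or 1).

1/2

c ⇔ b = 2/3 ⇔ 1/2 = 1/2
(c ⇔ b) ⇒ c = 1/2 ⇒ 2/3 = 1
¬c = ¬2/3 = 0
¬a = ¬2/3 = 0
¬c ⇔ ¬a = 0 ⇔ 0 = 1
((c ⇔ b) ⇒ c) + (¬c ⇔ ¬a) = 1 + 1 = 1
a + a = 2/3 + 2/3 = 2/3
(a + a) ⇒ a = 2/3 ⇒ 2/3 = 1
¬((a + a) ⇒ a) = ¬1 = 0
c + c = 2/3 + 2/3 = 2/3
(c + c) ⇒ b = 2/3 ⇒ 1/2 = 1/2
¬((a + a) ⇒ a) + ((c + c) ⇒ b) = 0 + 1/2 = 1/2
(((c ⇔ b) ⇒ c) + (¬c ⇔ ¬a)) ⇒ (¬((a + a) ⇒ a) + ((c + c) ⇒ b)) = 1 ⇒ 1/2 = 1/2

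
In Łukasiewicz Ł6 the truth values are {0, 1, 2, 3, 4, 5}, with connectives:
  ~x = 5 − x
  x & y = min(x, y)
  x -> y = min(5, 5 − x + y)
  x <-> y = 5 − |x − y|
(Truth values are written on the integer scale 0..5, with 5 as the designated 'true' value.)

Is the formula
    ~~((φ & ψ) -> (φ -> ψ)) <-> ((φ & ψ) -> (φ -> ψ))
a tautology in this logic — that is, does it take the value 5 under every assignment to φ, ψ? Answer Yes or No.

Yes

At φ = 1, ψ = 3, for instance:
φ & ψ = 1 & 3 = 1
φ -> ψ = 1 -> 3 = 5
(φ & ψ) -> (φ -> ψ) = 1 -> 5 = 5
~((φ & ψ) -> (φ -> ψ)) = ~5 = 0
~~((φ & ψ) -> (φ -> ψ)) = ~0 = 5
~~((φ & ψ) -> (φ -> ψ)) <-> ((φ & ψ) -> (φ -> ψ)) = 5 <-> 5 = 5
and checking the remaining 35 assignments likewise gives ≥ 5 in every case.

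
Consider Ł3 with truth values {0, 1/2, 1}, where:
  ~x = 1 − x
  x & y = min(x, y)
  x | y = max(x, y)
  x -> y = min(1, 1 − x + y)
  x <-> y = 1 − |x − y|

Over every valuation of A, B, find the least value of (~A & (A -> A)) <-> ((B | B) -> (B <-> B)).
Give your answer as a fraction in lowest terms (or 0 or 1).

Take A = 1, B = 0:
~A = ~1 = 0
A -> A = 1 -> 1 = 1
~A & (A -> A) = 0 & 1 = 0
B | B = 0 | 0 = 0
B <-> B = 0 <-> 0 = 1
(B | B) -> (B <-> B) = 0 -> 1 = 1
(~A & (A -> A)) <-> ((B | B) -> (B <-> B)) = 0 <-> 1 = 0
No assignment yields a value below 0, so this is the minimum.

0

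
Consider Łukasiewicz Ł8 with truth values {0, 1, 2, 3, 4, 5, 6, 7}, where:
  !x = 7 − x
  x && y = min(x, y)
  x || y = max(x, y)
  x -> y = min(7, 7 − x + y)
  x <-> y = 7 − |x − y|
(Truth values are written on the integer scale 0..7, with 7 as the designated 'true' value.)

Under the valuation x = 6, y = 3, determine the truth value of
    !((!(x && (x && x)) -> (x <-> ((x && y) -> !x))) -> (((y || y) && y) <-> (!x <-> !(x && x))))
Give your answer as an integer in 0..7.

x && x = 6 && 6 = 6
x && (x && x) = 6 && 6 = 6
!(x && (x && x)) = !6 = 1
x && y = 6 && 3 = 3
!x = !6 = 1
(x && y) -> !x = 3 -> 1 = 5
x <-> ((x && y) -> !x) = 6 <-> 5 = 6
!(x && (x && x)) -> (x <-> ((x && y) -> !x)) = 1 -> 6 = 7
y || y = 3 || 3 = 3
(y || y) && y = 3 && 3 = 3
!x = !6 = 1
x && x = 6 && 6 = 6
!(x && x) = !6 = 1
!x <-> !(x && x) = 1 <-> 1 = 7
((y || y) && y) <-> (!x <-> !(x && x)) = 3 <-> 7 = 3
(!(x && (x && x)) -> (x <-> ((x && y) -> !x))) -> (((y || y) && y) <-> (!x <-> !(x && x))) = 7 -> 3 = 3
!((!(x && (x && x)) -> (x <-> ((x && y) -> !x))) -> (((y || y) && y) <-> (!x <-> !(x && x)))) = !3 = 4

4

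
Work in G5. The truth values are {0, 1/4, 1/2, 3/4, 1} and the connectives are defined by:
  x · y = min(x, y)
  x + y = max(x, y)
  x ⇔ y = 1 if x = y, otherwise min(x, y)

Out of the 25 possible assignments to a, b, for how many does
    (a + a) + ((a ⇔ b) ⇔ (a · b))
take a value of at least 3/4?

22

value 1: 21 assignments (counts)
value 3/4: 1 assignment (counts)
value 1/2: 1 assignment
value 1/4: 1 assignment
value 0: 1 assignment
So 22 of the 25 assignments meet the threshold.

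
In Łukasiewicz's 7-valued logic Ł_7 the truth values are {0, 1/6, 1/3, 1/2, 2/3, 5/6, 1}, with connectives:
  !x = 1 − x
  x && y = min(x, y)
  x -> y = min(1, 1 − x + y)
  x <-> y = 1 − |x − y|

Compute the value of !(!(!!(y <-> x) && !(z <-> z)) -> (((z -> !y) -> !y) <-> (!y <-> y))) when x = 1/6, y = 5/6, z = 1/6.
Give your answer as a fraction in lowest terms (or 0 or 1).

y <-> x = 5/6 <-> 1/6 = 1/3
!(y <-> x) = !1/3 = 2/3
!!(y <-> x) = !2/3 = 1/3
z <-> z = 1/6 <-> 1/6 = 1
!(z <-> z) = !1 = 0
!!(y <-> x) && !(z <-> z) = 1/3 && 0 = 0
!(!!(y <-> x) && !(z <-> z)) = !0 = 1
!y = !5/6 = 1/6
z -> !y = 1/6 -> 1/6 = 1
!y = !5/6 = 1/6
(z -> !y) -> !y = 1 -> 1/6 = 1/6
!y = !5/6 = 1/6
!y <-> y = 1/6 <-> 5/6 = 1/3
((z -> !y) -> !y) <-> (!y <-> y) = 1/6 <-> 1/3 = 5/6
!(!!(y <-> x) && !(z <-> z)) -> (((z -> !y) -> !y) <-> (!y <-> y)) = 1 -> 5/6 = 5/6
!(!(!!(y <-> x) && !(z <-> z)) -> (((z -> !y) -> !y) <-> (!y <-> y))) = !5/6 = 1/6

1/6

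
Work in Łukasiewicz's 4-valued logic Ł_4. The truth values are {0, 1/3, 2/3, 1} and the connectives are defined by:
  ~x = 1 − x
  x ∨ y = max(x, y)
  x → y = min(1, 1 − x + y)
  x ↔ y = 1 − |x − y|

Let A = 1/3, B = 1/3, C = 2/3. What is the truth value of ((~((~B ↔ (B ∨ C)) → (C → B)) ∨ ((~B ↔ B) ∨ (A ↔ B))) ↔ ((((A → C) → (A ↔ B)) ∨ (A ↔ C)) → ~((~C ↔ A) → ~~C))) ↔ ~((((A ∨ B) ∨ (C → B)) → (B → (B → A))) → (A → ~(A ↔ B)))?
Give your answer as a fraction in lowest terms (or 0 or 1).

~B = ~1/3 = 2/3
B ∨ C = 1/3 ∨ 2/3 = 2/3
~B ↔ (B ∨ C) = 2/3 ↔ 2/3 = 1
C → B = 2/3 → 1/3 = 2/3
(~B ↔ (B ∨ C)) → (C → B) = 1 → 2/3 = 2/3
~((~B ↔ (B ∨ C)) → (C → B)) = ~2/3 = 1/3
~B = ~1/3 = 2/3
~B ↔ B = 2/3 ↔ 1/3 = 2/3
A ↔ B = 1/3 ↔ 1/3 = 1
(~B ↔ B) ∨ (A ↔ B) = 2/3 ∨ 1 = 1
~((~B ↔ (B ∨ C)) → (C → B)) ∨ ((~B ↔ B) ∨ (A ↔ B)) = 1/3 ∨ 1 = 1
A → C = 1/3 → 2/3 = 1
A ↔ B = 1/3 ↔ 1/3 = 1
(A → C) → (A ↔ B) = 1 → 1 = 1
A ↔ C = 1/3 ↔ 2/3 = 2/3
((A → C) → (A ↔ B)) ∨ (A ↔ C) = 1 ∨ 2/3 = 1
~C = ~2/3 = 1/3
~C ↔ A = 1/3 ↔ 1/3 = 1
~C = ~2/3 = 1/3
~~C = ~1/3 = 2/3
(~C ↔ A) → ~~C = 1 → 2/3 = 2/3
~((~C ↔ A) → ~~C) = ~2/3 = 1/3
(((A → C) → (A ↔ B)) ∨ (A ↔ C)) → ~((~C ↔ A) → ~~C) = 1 → 1/3 = 1/3
(~((~B ↔ (B ∨ C)) → (C → B)) ∨ ((~B ↔ B) ∨ (A ↔ B))) ↔ ((((A → C) → (A ↔ B)) ∨ (A ↔ C)) → ~((~C ↔ A) → ~~C)) = 1 ↔ 1/3 = 1/3
A ∨ B = 1/3 ∨ 1/3 = 1/3
C → B = 2/3 → 1/3 = 2/3
(A ∨ B) ∨ (C → B) = 1/3 ∨ 2/3 = 2/3
B → A = 1/3 → 1/3 = 1
B → (B → A) = 1/3 → 1 = 1
((A ∨ B) ∨ (C → B)) → (B → (B → A)) = 2/3 → 1 = 1
A ↔ B = 1/3 ↔ 1/3 = 1
~(A ↔ B) = ~1 = 0
A → ~(A ↔ B) = 1/3 → 0 = 2/3
(((A ∨ B) ∨ (C → B)) → (B → (B → A))) → (A → ~(A ↔ B)) = 1 → 2/3 = 2/3
~((((A ∨ B) ∨ (C → B)) → (B → (B → A))) → (A → ~(A ↔ B))) = ~2/3 = 1/3
((~((~B ↔ (B ∨ C)) → (C → B)) ∨ ((~B ↔ B) ∨ (A ↔ B))) ↔ ((((A → C) → (A ↔ B)) ∨ (A ↔ C)) → ~((~C ↔ A) → ~~C))) ↔ ~((((A ∨ B) ∨ (C → B)) → (B → (B → A))) → (A → ~(A ↔ B))) = 1/3 ↔ 1/3 = 1

1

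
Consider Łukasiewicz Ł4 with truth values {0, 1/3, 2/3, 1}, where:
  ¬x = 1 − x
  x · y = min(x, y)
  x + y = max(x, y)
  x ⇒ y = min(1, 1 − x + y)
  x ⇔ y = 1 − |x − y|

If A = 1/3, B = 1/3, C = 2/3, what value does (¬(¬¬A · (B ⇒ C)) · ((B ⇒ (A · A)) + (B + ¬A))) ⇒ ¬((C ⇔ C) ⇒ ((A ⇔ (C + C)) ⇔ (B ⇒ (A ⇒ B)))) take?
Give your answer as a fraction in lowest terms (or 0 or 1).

2/3

¬A = ¬1/3 = 2/3
¬¬A = ¬2/3 = 1/3
B ⇒ C = 1/3 ⇒ 2/3 = 1
¬¬A · (B ⇒ C) = 1/3 · 1 = 1/3
¬(¬¬A · (B ⇒ C)) = ¬1/3 = 2/3
A · A = 1/3 · 1/3 = 1/3
B ⇒ (A · A) = 1/3 ⇒ 1/3 = 1
¬A = ¬1/3 = 2/3
B + ¬A = 1/3 + 2/3 = 2/3
(B ⇒ (A · A)) + (B + ¬A) = 1 + 2/3 = 1
¬(¬¬A · (B ⇒ C)) · ((B ⇒ (A · A)) + (B + ¬A)) = 2/3 · 1 = 2/3
C ⇔ C = 2/3 ⇔ 2/3 = 1
C + C = 2/3 + 2/3 = 2/3
A ⇔ (C + C) = 1/3 ⇔ 2/3 = 2/3
A ⇒ B = 1/3 ⇒ 1/3 = 1
B ⇒ (A ⇒ B) = 1/3 ⇒ 1 = 1
(A ⇔ (C + C)) ⇔ (B ⇒ (A ⇒ B)) = 2/3 ⇔ 1 = 2/3
(C ⇔ C) ⇒ ((A ⇔ (C + C)) ⇔ (B ⇒ (A ⇒ B))) = 1 ⇒ 2/3 = 2/3
¬((C ⇔ C) ⇒ ((A ⇔ (C + C)) ⇔ (B ⇒ (A ⇒ B)))) = ¬2/3 = 1/3
(¬(¬¬A · (B ⇒ C)) · ((B ⇒ (A · A)) + (B + ¬A))) ⇒ ¬((C ⇔ C) ⇒ ((A ⇔ (C + C)) ⇔ (B ⇒ (A ⇒ B)))) = 2/3 ⇒ 1/3 = 2/3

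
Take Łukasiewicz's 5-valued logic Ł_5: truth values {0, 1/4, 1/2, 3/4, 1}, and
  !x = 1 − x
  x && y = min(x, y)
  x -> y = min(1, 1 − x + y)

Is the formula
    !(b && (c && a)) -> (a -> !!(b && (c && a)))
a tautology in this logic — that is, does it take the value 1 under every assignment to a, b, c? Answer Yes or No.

Counterexample: take a = 1/4, b = 0, c = 0.
c && a = 0 && 1/4 = 0
b && (c && a) = 0 && 0 = 0
!(b && (c && a)) = !0 = 1
c && a = 0 && 1/4 = 0
b && (c && a) = 0 && 0 = 0
!(b && (c && a)) = !0 = 1
!!(b && (c && a)) = !1 = 0
a -> !!(b && (c && a)) = 1/4 -> 0 = 3/4
!(b && (c && a)) -> (a -> !!(b && (c && a))) = 1 -> 3/4 = 3/4
This gives 3/4 ≠ 1.

No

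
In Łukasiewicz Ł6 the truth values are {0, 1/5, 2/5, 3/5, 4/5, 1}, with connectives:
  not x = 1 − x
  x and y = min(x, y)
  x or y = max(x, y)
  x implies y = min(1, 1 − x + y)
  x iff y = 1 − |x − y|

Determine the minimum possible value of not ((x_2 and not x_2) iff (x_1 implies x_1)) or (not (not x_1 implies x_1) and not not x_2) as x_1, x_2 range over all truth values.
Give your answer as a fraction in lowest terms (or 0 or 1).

Take x_1 = 0, x_2 = 2/5:
not x_2 = not 2/5 = 3/5
x_2 and not x_2 = 2/5 and 3/5 = 2/5
x_1 implies x_1 = 0 implies 0 = 1
(x_2 and not x_2) iff (x_1 implies x_1) = 2/5 iff 1 = 2/5
not ((x_2 and not x_2) iff (x_1 implies x_1)) = not 2/5 = 3/5
not x_1 = not 0 = 1
not x_1 implies x_1 = 1 implies 0 = 0
not (not x_1 implies x_1) = not 0 = 1
not x_2 = not 2/5 = 3/5
not not x_2 = not 3/5 = 2/5
not (not x_1 implies x_1) and not not x_2 = 1 and 2/5 = 2/5
not ((x_2 and not x_2) iff (x_1 implies x_1)) or (not (not x_1 implies x_1) and not not x_2) = 3/5 or 2/5 = 3/5
No assignment yields a value below 3/5, so this is the minimum.

3/5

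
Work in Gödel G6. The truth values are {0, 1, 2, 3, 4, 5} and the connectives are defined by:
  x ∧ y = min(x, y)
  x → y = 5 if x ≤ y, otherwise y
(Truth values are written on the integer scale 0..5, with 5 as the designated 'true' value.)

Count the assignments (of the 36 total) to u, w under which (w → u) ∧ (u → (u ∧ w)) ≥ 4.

value 5: 6 assignments (counts)
value 4: 2 assignments (counts)
value 3: 4 assignments
value 2: 6 assignments
value 1: 8 assignments
value 0: 10 assignments
So 8 of the 36 assignments meet the threshold.

8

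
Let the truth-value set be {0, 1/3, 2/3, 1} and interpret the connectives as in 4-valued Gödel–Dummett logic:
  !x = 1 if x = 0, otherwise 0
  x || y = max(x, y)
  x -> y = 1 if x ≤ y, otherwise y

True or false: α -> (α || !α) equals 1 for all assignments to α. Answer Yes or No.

Yes

α = 0 ↦ 1
α = 1/3 ↦ 1
α = 2/3 ↦ 1
α = 1 ↦ 1
Every assignment gives a value ≥ 1.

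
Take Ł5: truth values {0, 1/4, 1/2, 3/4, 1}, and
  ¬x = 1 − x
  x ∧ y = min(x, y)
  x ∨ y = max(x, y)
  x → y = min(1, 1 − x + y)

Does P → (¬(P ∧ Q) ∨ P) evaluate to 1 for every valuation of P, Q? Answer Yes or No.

Yes

At P = 1/4, Q = 0, for instance:
P ∧ Q = 1/4 ∧ 0 = 0
¬(P ∧ Q) = ¬0 = 1
¬(P ∧ Q) ∨ P = 1 ∨ 1/4 = 1
P → (¬(P ∧ Q) ∨ P) = 1/4 → 1 = 1
and checking the remaining 24 assignments likewise gives ≥ 1 in every case.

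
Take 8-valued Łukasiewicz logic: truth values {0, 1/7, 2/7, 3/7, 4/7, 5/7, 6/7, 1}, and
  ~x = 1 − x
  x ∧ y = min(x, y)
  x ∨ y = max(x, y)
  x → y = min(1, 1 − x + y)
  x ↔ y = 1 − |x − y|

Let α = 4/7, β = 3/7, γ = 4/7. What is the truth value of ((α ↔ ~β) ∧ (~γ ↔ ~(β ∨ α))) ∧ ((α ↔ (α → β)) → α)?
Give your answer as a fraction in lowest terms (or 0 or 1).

6/7

~β = ~3/7 = 4/7
α ↔ ~β = 4/7 ↔ 4/7 = 1
~γ = ~4/7 = 3/7
β ∨ α = 3/7 ∨ 4/7 = 4/7
~(β ∨ α) = ~4/7 = 3/7
~γ ↔ ~(β ∨ α) = 3/7 ↔ 3/7 = 1
(α ↔ ~β) ∧ (~γ ↔ ~(β ∨ α)) = 1 ∧ 1 = 1
α → β = 4/7 → 3/7 = 6/7
α ↔ (α → β) = 4/7 ↔ 6/7 = 5/7
(α ↔ (α → β)) → α = 5/7 → 4/7 = 6/7
((α ↔ ~β) ∧ (~γ ↔ ~(β ∨ α))) ∧ ((α ↔ (α → β)) → α) = 1 ∧ 6/7 = 6/7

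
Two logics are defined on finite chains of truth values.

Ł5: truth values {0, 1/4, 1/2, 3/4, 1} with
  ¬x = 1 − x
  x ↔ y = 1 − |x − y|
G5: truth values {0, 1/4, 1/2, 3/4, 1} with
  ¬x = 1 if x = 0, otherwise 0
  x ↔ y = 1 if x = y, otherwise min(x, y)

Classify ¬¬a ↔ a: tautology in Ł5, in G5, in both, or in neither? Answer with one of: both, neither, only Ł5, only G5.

In Ł5: every assignment gives 1 — tautology.
In G5: at a = 1/4 the value is 1/4 — not a tautology.

only Ł5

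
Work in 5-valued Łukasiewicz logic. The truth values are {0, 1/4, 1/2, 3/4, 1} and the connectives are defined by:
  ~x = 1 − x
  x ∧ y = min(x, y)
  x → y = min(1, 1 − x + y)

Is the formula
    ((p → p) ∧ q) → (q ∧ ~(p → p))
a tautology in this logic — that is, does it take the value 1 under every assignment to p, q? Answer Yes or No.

No

Counterexample: take p = 0, q = 1/4.
p → p = 0 → 0 = 1
(p → p) ∧ q = 1 ∧ 1/4 = 1/4
p → p = 0 → 0 = 1
~(p → p) = ~1 = 0
q ∧ ~(p → p) = 1/4 ∧ 0 = 0
((p → p) ∧ q) → (q ∧ ~(p → p)) = 1/4 → 0 = 3/4
This gives 3/4 ≠ 1.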